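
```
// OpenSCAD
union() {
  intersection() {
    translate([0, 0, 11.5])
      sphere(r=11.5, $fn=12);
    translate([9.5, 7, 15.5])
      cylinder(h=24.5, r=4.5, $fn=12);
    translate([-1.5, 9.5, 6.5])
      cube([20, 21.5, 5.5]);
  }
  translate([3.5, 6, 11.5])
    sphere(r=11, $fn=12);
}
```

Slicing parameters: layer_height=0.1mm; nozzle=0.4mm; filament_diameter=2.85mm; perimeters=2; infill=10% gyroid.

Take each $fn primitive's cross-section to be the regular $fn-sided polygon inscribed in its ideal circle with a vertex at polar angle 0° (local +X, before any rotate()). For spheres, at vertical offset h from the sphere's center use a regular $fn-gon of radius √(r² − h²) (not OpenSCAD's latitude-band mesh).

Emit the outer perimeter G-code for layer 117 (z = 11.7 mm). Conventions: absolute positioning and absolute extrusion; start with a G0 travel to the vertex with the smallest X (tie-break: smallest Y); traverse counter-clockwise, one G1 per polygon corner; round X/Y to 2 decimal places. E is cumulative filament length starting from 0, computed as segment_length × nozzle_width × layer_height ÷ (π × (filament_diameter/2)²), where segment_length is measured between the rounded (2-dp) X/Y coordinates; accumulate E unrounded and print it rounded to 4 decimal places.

G0 X-7.50 Y6.00 Z11.70
G1 X-6.02 Y0.50 E0.0357
G1 X-2.00 Y-3.52 E0.0714
G1 X3.50 Y-5.00 E0.1071
G1 X9.00 Y-3.52 E0.1428
G1 X13.02 Y0.50 E0.1784
G1 X14.50 Y6.00 E0.2141
G1 X13.02 Y11.50 E0.2499
G1 X9.00 Y15.52 E0.2855
G1 X3.50 Y17.00 E0.3212
G1 X-2.00 Y15.52 E0.3569
G1 X-6.02 Y11.50 E0.3926
G1 X-7.50 Y6.00 E0.4283

At z = 11.7 mm: the r=11.5 sphere contributes a regular 12-gon of circumradius √(11.5²−0.2²) = 11.498; the cylinder at (9.5, 7) is not intersected at this z (z outside [15.5, 40]); the 20×21.5 cube at (-1.5, 9.5) contributes its full rectangle; After intersecting: at least one operand is absent at this height, so nothing remains; the sphere at (3.5, 6): section is a regular 12-gon, circumradius = √(r²−h²) = √(11²−0.2²) = 10.998; Taking the union: only the r=11 sphere at (3.5, 6) is present, so the union is just that shape — 1 connected region. The outline is a single polygon with 12 vertices. Extrusion per mm of travel: 0.4 × 0.1 / (π × 1.425²) = 0.006270. Accumulating E over each segment gives final E = 0.4283.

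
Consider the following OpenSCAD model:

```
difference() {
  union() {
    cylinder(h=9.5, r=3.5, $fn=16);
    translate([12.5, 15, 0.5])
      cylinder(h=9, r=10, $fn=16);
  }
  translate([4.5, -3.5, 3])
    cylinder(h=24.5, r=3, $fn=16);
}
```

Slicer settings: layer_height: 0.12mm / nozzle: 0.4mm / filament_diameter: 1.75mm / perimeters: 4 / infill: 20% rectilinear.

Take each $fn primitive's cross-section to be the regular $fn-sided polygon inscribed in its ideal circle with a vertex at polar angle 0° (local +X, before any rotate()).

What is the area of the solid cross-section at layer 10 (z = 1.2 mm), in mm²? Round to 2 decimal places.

At z = 1.2 mm: the r=3.5 cylinder gives a regular 16-gon of circumradius 3.5 (constant along its height) (area = (16/2)·3.500²·sin(360°/16) = 37.50 mm²); the r=10 cylinder at (12.5, 15) gives a regular 16-gon of circumradius 10 (constant along its height) (area = (16/2)·10.000²·sin(360°/16) = 306.15 mm²); Merging all regions: the 2 present regions are separate (no shared area or edge), so areas and boundary lengths simply add and each stays a separate island — area = 343.65 mm²; the cylinder at (4.5, -3.5) does not reach this height (z outside [3, 27.5]); After the difference (first − rest): none of the subtracted shapes is present at this height, so that combined region is unchanged — area = 343.65 mm². Overall, the cross-section has 2 separate islands. Net area = 343.65 mm².

343.65 mm²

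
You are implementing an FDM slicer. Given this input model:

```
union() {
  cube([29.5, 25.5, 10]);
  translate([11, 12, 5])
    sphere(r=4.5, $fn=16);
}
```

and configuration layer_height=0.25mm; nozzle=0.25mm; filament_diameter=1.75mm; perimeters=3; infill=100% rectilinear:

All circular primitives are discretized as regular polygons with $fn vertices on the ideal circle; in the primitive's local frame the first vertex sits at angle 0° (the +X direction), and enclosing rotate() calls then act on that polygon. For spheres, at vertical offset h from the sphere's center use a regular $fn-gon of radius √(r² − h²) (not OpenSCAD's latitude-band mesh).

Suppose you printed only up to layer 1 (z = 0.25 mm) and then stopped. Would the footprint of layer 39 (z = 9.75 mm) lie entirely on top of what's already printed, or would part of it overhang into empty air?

Compare the two slices. At z = 0.25: the cube is present — its section is the full 29.5×25.5 rectangle (area 752.25 mm²); the sphere at (11, 12) does not reach this height (|z−center|=4.750 > r=4.5); Combining (union): only the 29.5×25.5 cube is present, so the union is just that shape — area = 752.25 mm². At z = 9.75: the cube (footprint 29.5×25.5) is included at this height (area 752.25 mm²); the sphere at (11, 12) does not reach this height (|z−center|=4.750 > r=4.5); Combining (union): only the 29.5×25.5 cube is present, so the union is just that shape — area = 752.25 mm². Checking containment: the cross-section at z = 9.75 is a subset of the cross-section at z = 0.25.

entirely on top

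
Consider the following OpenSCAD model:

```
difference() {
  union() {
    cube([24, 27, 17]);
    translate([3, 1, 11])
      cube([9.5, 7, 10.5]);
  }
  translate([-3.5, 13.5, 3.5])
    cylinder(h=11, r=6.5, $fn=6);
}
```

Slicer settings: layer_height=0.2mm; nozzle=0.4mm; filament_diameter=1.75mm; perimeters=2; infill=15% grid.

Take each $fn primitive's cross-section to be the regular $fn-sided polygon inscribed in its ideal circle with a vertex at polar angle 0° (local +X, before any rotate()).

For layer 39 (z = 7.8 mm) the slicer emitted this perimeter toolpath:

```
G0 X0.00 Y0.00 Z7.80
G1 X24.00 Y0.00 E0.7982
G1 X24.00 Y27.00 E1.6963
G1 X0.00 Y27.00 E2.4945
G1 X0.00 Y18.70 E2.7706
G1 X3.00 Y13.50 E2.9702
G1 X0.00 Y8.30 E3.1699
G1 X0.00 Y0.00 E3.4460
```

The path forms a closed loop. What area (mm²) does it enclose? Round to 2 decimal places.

Apply the shoelace formula to the sequence of (X, Y) vertices; enclosed area = 632.40 mm².

632.40 mm²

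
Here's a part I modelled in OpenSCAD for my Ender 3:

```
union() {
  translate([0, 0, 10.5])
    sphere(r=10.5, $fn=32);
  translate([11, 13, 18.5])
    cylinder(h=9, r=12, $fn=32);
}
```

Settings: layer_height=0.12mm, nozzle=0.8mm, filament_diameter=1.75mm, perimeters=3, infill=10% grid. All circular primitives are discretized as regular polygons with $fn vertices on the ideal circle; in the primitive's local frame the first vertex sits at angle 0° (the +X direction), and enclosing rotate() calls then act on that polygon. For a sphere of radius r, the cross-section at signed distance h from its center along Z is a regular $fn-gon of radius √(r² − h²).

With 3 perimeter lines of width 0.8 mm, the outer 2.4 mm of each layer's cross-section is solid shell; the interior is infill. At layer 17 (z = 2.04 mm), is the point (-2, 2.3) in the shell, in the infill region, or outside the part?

At z = 2.04 mm: the r=10.5 sphere slices to a regular 32-gon of circumradius 6.219 (√(r²−h²) with h=8.46 from center); the cylinder at (11, 13) is absent (z outside [18.5, 27.5]); Taking the union: only the r=10.5 sphere is present, so the union is just that shape — 1 connected region. Overall, the cross-section is a single solid region. The nearest boundary edge runs (-3.46, 5.17)→(-4.40, 4.40); distance from the point to it = 3.14 mm. The point is inside the cross-section and 3.14 mm from the nearest boundary — more than the 2.4 mm shell width (3 × 0.8), so it's in the infill interior.

infill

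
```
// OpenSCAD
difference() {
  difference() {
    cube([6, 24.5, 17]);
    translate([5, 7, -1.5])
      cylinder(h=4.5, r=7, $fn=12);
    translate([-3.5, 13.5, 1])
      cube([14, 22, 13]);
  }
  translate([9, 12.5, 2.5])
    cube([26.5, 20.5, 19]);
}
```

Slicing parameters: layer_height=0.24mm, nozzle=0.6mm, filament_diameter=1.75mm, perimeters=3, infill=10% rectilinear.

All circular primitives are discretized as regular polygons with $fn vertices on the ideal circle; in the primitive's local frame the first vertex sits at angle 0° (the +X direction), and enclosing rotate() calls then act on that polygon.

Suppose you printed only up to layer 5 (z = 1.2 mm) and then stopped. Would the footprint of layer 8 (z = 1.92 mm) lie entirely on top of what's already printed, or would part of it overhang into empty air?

entirely on top

Compare the two slices. At z = 1.2: the cube (footprint 6×24.5) is included at this height (area 147.00 mm²); the r=7 cylinder at (5, 7) gives a regular 12-gon of circumradius 7 (constant along its height) (area = (12/2)·7.000²·sin(360°/12) = 147.00 mm²); the 14×22 cube at (-3.5, 13.5) contributes its full rectangle (area 308.00 mm²); After the difference (first − rest): starting from the 6×24.5 cube (147.00 mm²), the r=7 cylinder at (5, 7) partially overlaps it — only the 75.39 mm² overlap (of its 147.00 mm²) is removed, clipping the outline; the 14×22 cube at (-3.5, 13.5) partially overlaps it — only the 65.17 mm² overlap (of its 308.00 mm²) is removed, clipping the outline — area = 6.45 mm²; the cube at (9, 12.5) is absent (z outside [2.5, 21.5]); Subtracting the remaining from the first: none of the subtracted shapes is present at this height, so that combined region is unchanged — area = 6.45 mm². At z = 1.92: the cube (footprint 6×24.5) is included at this height (area 147.00 mm²); the r=7 cylinder at (5, 7) contributes a regular 12-gon of circumradius 7 (area = (12/2)·7.000²·sin(360°/12) = 147.00 mm²); the cube at (-3.5, 13.5) (footprint 14×22) is included at this height (area 308.00 mm²); Subtracting the remaining from the first: starting from the 6×24.5 cube (147.00 mm²), the r=7 cylinder at (5, 7) partially overlaps it — only the 75.39 mm² overlap (of its 147.00 mm²) is removed, clipping the outline; the 14×22 cube at (-3.5, 13.5) partially overlaps it — only the 65.17 mm² overlap (of its 308.00 mm²) is removed, clipping the outline — area = 6.45 mm²; the cube at (9, 12.5) does not reach this height (z outside [2.5, 21.5]); After the difference (first − rest): none of the subtracted shapes is present at this height, so the result so far is unchanged — area = 6.45 mm². Checking containment: the cross-section at z = 1.92 is a subset of the cross-section at z = 1.2.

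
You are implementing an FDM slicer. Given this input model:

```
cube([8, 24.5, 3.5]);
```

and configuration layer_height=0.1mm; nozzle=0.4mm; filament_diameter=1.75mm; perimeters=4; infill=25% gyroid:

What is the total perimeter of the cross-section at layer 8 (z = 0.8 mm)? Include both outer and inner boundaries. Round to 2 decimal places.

At z = 0.8 mm: the cube is present — its section is the full 8×24.5 rectangle (perimeter 65.00 mm). Overall, the cross-section is a single solid region. Total boundary length (outer) = 65.00 mm.

65.00 mm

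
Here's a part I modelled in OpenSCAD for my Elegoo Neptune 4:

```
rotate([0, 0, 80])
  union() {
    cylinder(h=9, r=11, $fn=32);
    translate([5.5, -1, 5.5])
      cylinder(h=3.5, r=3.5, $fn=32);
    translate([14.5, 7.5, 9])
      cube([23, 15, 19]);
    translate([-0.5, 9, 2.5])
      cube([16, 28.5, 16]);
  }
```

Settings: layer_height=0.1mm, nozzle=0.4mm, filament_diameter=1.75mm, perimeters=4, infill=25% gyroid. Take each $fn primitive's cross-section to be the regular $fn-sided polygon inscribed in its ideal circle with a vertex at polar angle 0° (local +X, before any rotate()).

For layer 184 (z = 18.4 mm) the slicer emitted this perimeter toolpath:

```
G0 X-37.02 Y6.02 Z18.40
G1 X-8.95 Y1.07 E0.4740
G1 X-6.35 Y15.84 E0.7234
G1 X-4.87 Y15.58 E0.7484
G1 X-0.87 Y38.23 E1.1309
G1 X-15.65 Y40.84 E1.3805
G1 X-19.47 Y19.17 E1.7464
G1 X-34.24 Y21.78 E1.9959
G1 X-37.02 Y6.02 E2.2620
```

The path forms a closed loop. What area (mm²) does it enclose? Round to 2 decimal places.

Apply the shoelace formula to the sequence of (X, Y) vertices; enclosed area = 787.64 mm².

787.64 mm²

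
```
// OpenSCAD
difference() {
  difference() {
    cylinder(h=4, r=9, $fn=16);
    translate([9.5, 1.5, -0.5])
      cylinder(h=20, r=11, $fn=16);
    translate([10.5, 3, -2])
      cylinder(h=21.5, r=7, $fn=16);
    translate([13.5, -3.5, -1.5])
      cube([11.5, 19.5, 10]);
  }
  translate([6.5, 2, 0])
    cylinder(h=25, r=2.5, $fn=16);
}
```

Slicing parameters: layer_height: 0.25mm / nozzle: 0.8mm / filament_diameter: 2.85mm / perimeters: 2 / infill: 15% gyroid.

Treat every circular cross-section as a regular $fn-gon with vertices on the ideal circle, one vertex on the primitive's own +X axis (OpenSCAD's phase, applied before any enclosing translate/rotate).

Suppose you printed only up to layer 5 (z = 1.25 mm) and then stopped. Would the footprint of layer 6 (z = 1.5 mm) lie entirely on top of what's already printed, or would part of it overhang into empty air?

Compare the two slices. At z = 1.25: the cylinder: section is a regular 16-gon, circumradius r=9 (area = (16/2)·9.000²·sin(360°/16) = 247.98 mm²); the r=11 cylinder at (9.5, 1.5) contributes a regular 16-gon of circumradius 11 (area = (16/2)·11.000²·sin(360°/16) = 370.44 mm²); the r=7 cylinder at (10.5, 3) gives a regular 16-gon of circumradius 7 (constant along its height) (area = (16/2)·7.000²·sin(360°/16) = 150.01 mm²); the 11.5×19.5 cube at (13.5, -3.5) contributes its full rectangle (area 224.25 mm²); Taking the first minus the rest: starting from the r=9 cylinder (247.98 mm²), the r=11 cylinder at (9.5, 1.5) partially overlaps it — only the 122.48 mm² overlap (of its 370.44 mm²) is removed, clipping the outline; the r=7 cylinder at (10.5, 3) misses the remaining region (no effect); the 11.5×19.5 cube at (13.5, -3.5) misses the remaining region (no effect) — area = 125.50 mm²; the r=2.5 cylinder at (6.5, 2) gives a regular 16-gon of circumradius 2.5 (constant along its height) (area = (16/2)·2.500²·sin(360°/16) = 19.13 mm²); After the difference (first − rest): starting from that combined region (125.50 mm²), the r=2.5 cylinder at (6.5, 2) misses the remaining region (no effect) — area = 125.50 mm². At z = 1.5: the r=9 cylinder contributes a regular 16-gon of circumradius 9 (area = (16/2)·9.000²·sin(360°/16) = 247.98 mm²); the r=11 cylinder at (9.5, 1.5) contributes a regular 16-gon of circumradius 11 (area = (16/2)·11.000²·sin(360°/16) = 370.44 mm²); the cylinder at (10.5, 3): section is a regular 16-gon, circumradius r=7 (area = (16/2)·7.000²·sin(360°/16) = 150.01 mm²); the cube at (13.5, -3.5) (footprint 11.5×19.5) is included at this height (area 224.25 mm²); Subtracting the remaining from the first: starting from the r=9 cylinder (247.98 mm²), the r=11 cylinder at (9.5, 1.5) partially overlaps it — only the 122.48 mm² overlap (of its 370.44 mm²) is removed, clipping the outline; the r=7 cylinder at (10.5, 3) misses the remaining region (no effect); the 11.5×19.5 cube at (13.5, -3.5) misses the remaining region (no effect) — area = 125.50 mm²; the cylinder at (6.5, 2): section is a regular 16-gon, circumradius r=2.5 (area = (16/2)·2.500²·sin(360°/16) = 19.13 mm²); Taking the first minus the rest: starting from that combined region (125.50 mm²), the r=2.5 cylinder at (6.5, 2) misses the remaining region (no effect) — area = 125.50 mm². Checking containment: the cross-section at z = 1.5 is a subset of the cross-section at z = 1.25.

entirely on top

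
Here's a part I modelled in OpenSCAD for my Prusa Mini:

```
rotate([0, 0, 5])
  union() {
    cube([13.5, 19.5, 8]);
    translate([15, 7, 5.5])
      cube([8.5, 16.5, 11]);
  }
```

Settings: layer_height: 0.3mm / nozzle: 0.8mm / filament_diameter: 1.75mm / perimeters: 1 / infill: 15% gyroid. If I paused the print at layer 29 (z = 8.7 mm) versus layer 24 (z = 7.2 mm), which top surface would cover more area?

layer 24 (z = 7.2 mm)

Layer 29 (z = 8.7): the cube does not reach this height (z outside [0, 8]); the 8.5×16.5 cube at (15, 7) contributes its full rectangle (area 140.25 mm²); Taking the union: only the 8.5×16.5 cube at (15, 7) is present, so the union is just that shape — area = 140.25 mm²; (whole slice rotated 5° about Z — lengths, areas and connectivity unchanged). So its area = 140.25 mm². Layer 24 (z = 7.2): the cube is present — its section is the full 13.5×19.5 rectangle (area 263.25 mm²); the cube at (15, 7) (footprint 8.5×16.5) is included at this height (area 140.25 mm²); Merging all regions: the 2 present regions are separate (no shared area or edge), so areas and boundary lengths simply add and each stays a separate island — area = 403.50 mm²; (rotated 5° about Z; rotation is an isometry so areas/perimeters/island counts are preserved). So its area = 403.50 mm². Layer 24 is larger (403.50 vs 140.25 mm²).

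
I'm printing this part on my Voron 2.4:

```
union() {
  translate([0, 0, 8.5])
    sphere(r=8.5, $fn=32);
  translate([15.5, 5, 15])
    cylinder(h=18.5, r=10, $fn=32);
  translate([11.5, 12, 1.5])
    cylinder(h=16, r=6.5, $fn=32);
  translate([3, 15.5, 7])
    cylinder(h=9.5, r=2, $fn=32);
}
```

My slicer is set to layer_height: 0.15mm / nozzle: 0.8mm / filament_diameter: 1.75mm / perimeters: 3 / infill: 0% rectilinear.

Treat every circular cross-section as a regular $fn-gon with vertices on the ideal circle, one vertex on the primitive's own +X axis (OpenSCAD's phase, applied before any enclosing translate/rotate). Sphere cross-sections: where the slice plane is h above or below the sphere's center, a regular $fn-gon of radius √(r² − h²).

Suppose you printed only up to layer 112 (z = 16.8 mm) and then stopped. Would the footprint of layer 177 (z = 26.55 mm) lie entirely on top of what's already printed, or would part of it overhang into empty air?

entirely on top

Compare the two slices. At z = 16.8: the sphere: section is a regular 32-gon, circumradius = √(r²−h²) = √(8.5²−8.3²) = 1.833 (area = (32/2)·1.833²·sin(360°/32) = 10.49 mm²); the cylinder at (15.5, 5): section is a regular 32-gon, circumradius r=10 (area = (32/2)·10.000²·sin(360°/32) = 312.14 mm²); the r=6.5 cylinder at (11.5, 12) gives a regular 32-gon of circumradius 6.5 (constant along its height) (area = (32/2)·6.500²·sin(360°/32) = 131.88 mm²); the cylinder at (3, 15.5) does not reach this height (z outside [7, 16.5]); Combining (union): the regions partially overlap — summed areas 454.51 mm² minus the doubly-counted overlap 80.86 mm² gives 373.65 mm² — area = 373.65 mm². At z = 26.55: the sphere is absent (|z−center|=18.050 > r=8.5); the cylinder at (15.5, 5): section is a regular 32-gon, circumradius r=10 (area = (32/2)·10.000²·sin(360°/32) = 312.14 mm²); the cylinder at (11.5, 12) does not reach this height (z outside [1.5, 17.5]); the cylinder at (3, 15.5) does not reach this height (z outside [7, 16.5]); Combining (union): only the r=10 cylinder at (15.5, 5) is present, so the union is just that shape — area = 312.14 mm². Checking containment: the cross-section at z = 26.55 is a subset of the cross-section at z = 16.8.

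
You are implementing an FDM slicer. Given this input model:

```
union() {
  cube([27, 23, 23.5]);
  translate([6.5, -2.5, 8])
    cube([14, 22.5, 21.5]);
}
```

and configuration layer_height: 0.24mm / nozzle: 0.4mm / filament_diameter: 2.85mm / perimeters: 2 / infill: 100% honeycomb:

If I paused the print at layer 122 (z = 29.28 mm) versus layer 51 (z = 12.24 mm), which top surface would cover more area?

layer 51 (z = 12.24 mm)

Layer 122 (z = 29.28): the cube is absent (z outside [0, 23.5]); the 14×22.5 cube at (6.5, -2.5) contributes its full rectangle (area 315.00 mm²); Merging all regions: only the 14×22.5 cube at (6.5, -2.5) is present, so the union is just that shape — area = 315.00 mm². So its area = 315.00 mm². Layer 51 (z = 12.24): the cube (footprint 27×23) is included at this height (area 621.00 mm²); the cube at (6.5, -2.5) is present — its section is the full 14×22.5 rectangle (area 315.00 mm²); Merging all regions: the regions partially overlap — summed areas 936.00 mm² minus the doubly-counted overlap 280.00 mm² gives 656.00 mm² — area = 656.00 mm². So its area = 656.00 mm². Layer 51 is larger (656.00 vs 315.00 mm²).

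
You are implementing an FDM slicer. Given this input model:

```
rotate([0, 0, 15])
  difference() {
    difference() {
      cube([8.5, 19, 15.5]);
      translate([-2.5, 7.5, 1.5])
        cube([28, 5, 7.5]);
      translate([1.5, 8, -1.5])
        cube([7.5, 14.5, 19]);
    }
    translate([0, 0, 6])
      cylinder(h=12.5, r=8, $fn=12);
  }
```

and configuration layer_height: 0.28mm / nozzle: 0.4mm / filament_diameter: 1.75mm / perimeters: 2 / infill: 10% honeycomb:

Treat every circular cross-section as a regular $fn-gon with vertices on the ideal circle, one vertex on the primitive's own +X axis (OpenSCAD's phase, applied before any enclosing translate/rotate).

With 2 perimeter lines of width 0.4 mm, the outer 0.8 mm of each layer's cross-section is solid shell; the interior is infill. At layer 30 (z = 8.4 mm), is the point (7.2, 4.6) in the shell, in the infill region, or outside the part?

shell

At z = 8.4 mm: the cube (footprint 8.5×19) is included at this height; the cube at (-2.5, 7.5) (footprint 28×5) is included at this height; the cube at (1.5, 8) is present — its section is the full 7.5×14.5 rectangle; Subtracting the remaining from the first: starting from the 8.5×19 cube, the 28×5 cube at (-2.5, 7.5) partially overlaps it — only the 42.50 mm² overlap (of its 140.00 mm²) is removed, clipping the outline; the 7.5×14.5 cube at (1.5, 8) partially overlaps it — only the 45.50 mm² overlap (of its 108.75 mm²) is removed, clipping the outline — 2 connected regions; the cylinder: section is a regular 12-gon, circumradius r=8; Taking the first minus the rest: starting from the result so far, the r=8 cylinder partially overlaps it — only the 47.53 mm² overlap (of its 192.00 mm²) is removed, clipping the outline — 2 connected regions; (rotated 15° about Z; rotation is an isometry so areas/perimeters/island counts are preserved). Overall, the cross-section has 2 separate islands. Undo the 15° rotation: the query point maps to (8.145, 2.580) in the un-rotated model frame. The nearest boundary edge runs (8.50, 7.50)→(8.50, 0.00); distance from the point to it = 0.35 mm. (Shell/infill is judged within the island containing the point — the largest one.) The point is inside the cross-section, 0.35 mm from the nearest boundary — within the 0.8 mm shell band (2 × 0.4).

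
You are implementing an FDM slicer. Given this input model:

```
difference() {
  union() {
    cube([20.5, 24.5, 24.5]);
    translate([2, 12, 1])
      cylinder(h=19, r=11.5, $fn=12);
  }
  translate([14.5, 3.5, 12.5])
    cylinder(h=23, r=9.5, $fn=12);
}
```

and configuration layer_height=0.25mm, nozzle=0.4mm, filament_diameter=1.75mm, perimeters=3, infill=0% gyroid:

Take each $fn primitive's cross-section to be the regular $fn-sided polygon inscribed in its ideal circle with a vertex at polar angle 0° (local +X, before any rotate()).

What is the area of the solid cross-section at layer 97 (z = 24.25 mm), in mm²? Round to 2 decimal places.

330.35 mm²

At z = 24.25 mm: the cube is present — its section is the full 20.5×24.5 rectangle (area 502.25 mm²); the cylinder at (2, 12) is not intersected at this z (z outside [1, 20]); Merging all regions: only the 20.5×24.5 cube is present, so the union is just that shape — area = 502.25 mm²; the r=9.5 cylinder at (14.5, 3.5) contributes a regular 12-gon of circumradius 9.5 (area = (12/2)·9.500²·sin(360°/12) = 270.75 mm²); Subtracting the remaining from the first: starting from that combined region (502.25 mm²), the r=9.5 cylinder at (14.5, 3.5) partially overlaps it — only the 171.90 mm² overlap (of its 270.75 mm²) is removed, clipping the outline — area = 330.35 mm². Overall, the cross-section is a single solid region. Net area = 330.35 mm².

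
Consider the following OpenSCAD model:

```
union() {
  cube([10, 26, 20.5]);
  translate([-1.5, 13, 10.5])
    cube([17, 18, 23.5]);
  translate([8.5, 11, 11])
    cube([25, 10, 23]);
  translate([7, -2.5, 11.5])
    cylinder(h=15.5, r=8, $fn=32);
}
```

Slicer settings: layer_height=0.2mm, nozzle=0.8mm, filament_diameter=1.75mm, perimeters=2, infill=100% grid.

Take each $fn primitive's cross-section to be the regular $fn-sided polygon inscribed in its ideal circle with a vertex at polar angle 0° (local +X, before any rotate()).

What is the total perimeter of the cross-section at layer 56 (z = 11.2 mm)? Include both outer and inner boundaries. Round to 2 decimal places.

132.00 mm

At z = 11.2 mm: the cube is present — its section is the full 10×26 rectangle (perimeter 72.00 mm); the cube at (-1.5, 13) (footprint 17×18) is included at this height (perimeter 70.00 mm); the cube at (8.5, 11) is present — its section is the full 25×10 rectangle (perimeter 70.00 mm); the cylinder at (7, -2.5) does not reach this height (z outside [11.5, 27]); Taking the union: the regions partially overlap (shared area 189.00 mm²), so the edge portions inside another operand are dropped and the merged outline is re-measured after clipping — boundary = 132.00 mm. Overall, the cross-section is a single solid region. Total boundary length (outer) = 132.00 mm.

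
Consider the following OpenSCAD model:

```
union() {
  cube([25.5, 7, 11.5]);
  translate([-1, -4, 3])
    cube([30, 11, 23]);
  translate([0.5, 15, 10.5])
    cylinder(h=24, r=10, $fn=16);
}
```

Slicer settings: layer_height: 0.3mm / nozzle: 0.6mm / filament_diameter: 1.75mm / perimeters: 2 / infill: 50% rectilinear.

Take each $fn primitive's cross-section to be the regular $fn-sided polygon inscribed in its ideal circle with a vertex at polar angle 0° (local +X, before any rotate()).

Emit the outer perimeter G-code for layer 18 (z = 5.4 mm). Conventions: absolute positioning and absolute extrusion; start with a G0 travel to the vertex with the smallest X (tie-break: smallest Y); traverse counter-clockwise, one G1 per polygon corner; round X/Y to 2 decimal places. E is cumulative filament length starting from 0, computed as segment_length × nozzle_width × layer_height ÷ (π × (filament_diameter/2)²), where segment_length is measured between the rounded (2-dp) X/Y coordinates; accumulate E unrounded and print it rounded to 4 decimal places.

G0 X-1.00 Y-4.00 Z5.40
G1 X29.00 Y-4.00 E2.2451
G1 X29.00 Y7.00 E3.0682
G1 X-1.00 Y7.00 E5.3133
G1 X-1.00 Y-4.00 E6.1365

At z = 5.4 mm: the 25.5×7 cube contributes its full rectangle; the cube at (-1, -4) (footprint 30×11) is included at this height; the cylinder at (0.5, 15) does not reach this height (z outside [10.5, 34.5]); Combining (union): the 25.5×7 cube lies entirely inside the 30×11 cube at (-1, -4), so the union is just the 30×11 cube at (-1, -4) — 1 connected region. The outline is a single polygon with 4 vertices. Extrusion per mm of travel: 0.6 × 0.3 / (π × 0.875²) = 0.074835. Accumulating E over each segment gives final E = 6.1365.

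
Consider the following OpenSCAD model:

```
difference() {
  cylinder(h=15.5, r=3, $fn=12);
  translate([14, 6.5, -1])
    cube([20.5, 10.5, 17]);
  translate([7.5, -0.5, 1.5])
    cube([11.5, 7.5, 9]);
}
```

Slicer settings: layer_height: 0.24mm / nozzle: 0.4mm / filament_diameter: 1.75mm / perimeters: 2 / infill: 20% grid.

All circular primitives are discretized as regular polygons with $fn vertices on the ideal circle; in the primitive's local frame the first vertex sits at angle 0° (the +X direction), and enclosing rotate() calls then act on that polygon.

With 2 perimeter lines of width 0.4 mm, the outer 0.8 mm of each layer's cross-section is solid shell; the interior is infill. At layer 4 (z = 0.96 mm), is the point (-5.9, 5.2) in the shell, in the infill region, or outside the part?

outside

At z = 0.96 mm: the r=3 cylinder contributes a regular 12-gon of circumradius 3; the cube at (14, 6.5) (footprint 20.5×10.5) is included at this height; the cube at (7.5, -0.5) is absent (z outside [1.5, 10.5]); Subtracting the remaining from the first: starting from the r=3 cylinder, the 20.5×10.5 cube at (14, 6.5) misses the remaining region (no effect) — 1 connected region. Overall, the cross-section is a single solid region. The nearest boundary edge runs (-2.60, 1.50)→(-1.50, 2.60); distance from the point to it = 4.95 mm. The point is not inside any of the regions above, so it lies outside the cross-section (4.95 mm from the nearest boundary).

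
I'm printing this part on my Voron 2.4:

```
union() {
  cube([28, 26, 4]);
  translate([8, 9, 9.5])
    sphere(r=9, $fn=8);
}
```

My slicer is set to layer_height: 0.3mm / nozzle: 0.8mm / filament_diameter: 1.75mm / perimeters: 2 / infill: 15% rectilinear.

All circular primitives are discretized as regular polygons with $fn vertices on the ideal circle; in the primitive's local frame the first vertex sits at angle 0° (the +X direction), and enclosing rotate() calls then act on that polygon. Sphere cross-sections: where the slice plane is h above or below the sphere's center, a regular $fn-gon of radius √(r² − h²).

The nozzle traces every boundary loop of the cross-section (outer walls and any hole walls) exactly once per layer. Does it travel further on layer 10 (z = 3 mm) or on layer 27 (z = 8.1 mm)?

Layer 10 (z = 3): the 28×26 cube contributes its full rectangle (perimeter 108.00 mm); the sphere at (8, 9): section is a regular 8-gon, circumradius = √(r²−h²) = √(9²−6.5²) = 6.225 (perimeter = 2·8·6.225·sin(180°/8) = 38.11 mm); Combining (union): the r=9 sphere at (8, 9) lies entirely inside the 28×26 cube, so the union is just the 28×26 cube — boundary = 108.00 mm. So its perimeter = 108.00 mm. Layer 27 (z = 8.1): the cube does not reach this height (z outside [0, 4]); the r=9 sphere at (8, 9) contributes a regular 8-gon of circumradius √(9²−1.4²) = 8.890 (perimeter = 2·8·8.890·sin(180°/8) = 54.44 mm); Merging all regions: only the r=9 sphere at (8, 9) is present, so the union is just that shape — boundary = 54.44 mm. So its perimeter = 54.44 mm. Layer 10 is larger (108.00 vs 54.44 mm).

layer 10 (z = 3 mm)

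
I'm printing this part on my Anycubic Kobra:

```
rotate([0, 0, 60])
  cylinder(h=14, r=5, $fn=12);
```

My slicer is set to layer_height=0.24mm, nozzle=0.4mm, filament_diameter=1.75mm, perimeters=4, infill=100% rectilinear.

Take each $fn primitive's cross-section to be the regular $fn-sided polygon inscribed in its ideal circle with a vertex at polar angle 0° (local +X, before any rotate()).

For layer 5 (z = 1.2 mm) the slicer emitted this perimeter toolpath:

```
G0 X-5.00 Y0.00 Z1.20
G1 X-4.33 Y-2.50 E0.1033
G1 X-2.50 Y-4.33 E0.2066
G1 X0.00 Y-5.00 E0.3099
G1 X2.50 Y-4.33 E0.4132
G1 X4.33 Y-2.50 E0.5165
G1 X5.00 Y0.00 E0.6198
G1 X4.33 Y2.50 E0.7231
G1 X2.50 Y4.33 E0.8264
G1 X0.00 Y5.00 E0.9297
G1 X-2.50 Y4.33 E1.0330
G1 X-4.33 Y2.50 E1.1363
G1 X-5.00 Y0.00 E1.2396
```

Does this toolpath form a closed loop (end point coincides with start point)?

Start point (G0): (-5.00, 0.00). End point (last G1): the path returns to the start — closed.

yes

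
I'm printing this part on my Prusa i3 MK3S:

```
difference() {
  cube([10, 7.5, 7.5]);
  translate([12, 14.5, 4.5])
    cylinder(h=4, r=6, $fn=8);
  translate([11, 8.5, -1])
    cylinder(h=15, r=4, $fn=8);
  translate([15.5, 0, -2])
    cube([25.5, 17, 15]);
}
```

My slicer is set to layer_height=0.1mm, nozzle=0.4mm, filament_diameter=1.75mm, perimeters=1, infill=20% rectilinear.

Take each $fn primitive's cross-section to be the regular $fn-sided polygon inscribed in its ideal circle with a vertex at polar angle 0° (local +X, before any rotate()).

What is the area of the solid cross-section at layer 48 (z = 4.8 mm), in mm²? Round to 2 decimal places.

At z = 4.8 mm: the cube is present — its section is the full 10×7.5 rectangle (area 75.00 mm²); the cylinder at (12, 14.5): section is a regular 8-gon, circumradius r=6 (area = (8/2)·6.000²·sin(360°/8) = 101.82 mm²); the r=4 cylinder at (11, 8.5) contributes a regular 8-gon of circumradius 4 (area = (8/2)·4.000²·sin(360°/8) = 45.25 mm²); the 25.5×17 cube at (15.5, 0) contributes its full rectangle (area 433.50 mm²); Subtracting the remaining from the first: starting from the 10×7.5 cube (75.00 mm²), the r=6 cylinder at (12, 14.5) misses the remaining region (no effect); the r=4 cylinder at (11, 8.5) partially overlaps it — only the 4.73 mm² overlap (of its 45.25 mm²) is removed, clipping the outline; the 25.5×17 cube at (15.5, 0) misses the remaining region (no effect) — area = 70.27 mm². Overall, the cross-section is a single solid region. Net area = 70.27 mm².

70.27 mm²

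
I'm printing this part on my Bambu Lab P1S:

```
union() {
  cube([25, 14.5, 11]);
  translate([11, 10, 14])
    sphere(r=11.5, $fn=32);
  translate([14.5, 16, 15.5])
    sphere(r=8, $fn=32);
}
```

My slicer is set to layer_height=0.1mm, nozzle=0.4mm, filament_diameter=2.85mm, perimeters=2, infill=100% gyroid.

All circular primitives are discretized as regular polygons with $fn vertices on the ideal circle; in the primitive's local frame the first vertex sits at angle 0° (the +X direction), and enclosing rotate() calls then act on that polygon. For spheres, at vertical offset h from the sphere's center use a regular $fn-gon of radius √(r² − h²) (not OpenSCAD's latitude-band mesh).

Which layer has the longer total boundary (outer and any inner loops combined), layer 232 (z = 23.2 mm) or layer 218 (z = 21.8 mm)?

Layer 232 (z = 23.2): the cube is not intersected at this z (z outside [0, 11]); the r=11.5 sphere at (11, 10) contributes a regular 32-gon of circumradius √(11.5²−9.2²) = 6.900 (perimeter = 2·32·6.900·sin(180°/32) = 43.28 mm); the r=8 sphere at (14.5, 16) slices to a regular 32-gon of circumradius 2.170 (√(r²−h²) with h=7.7 from center) (perimeter = 2·32·2.170·sin(180°/32) = 13.61 mm); Combining (union): the regions partially overlap (shared area 6.57 mm²), so the edge portions inside another operand are dropped and the merged outline is re-measured after clipping — boundary = 46.58 mm. So its perimeter = 46.58 mm. Layer 218 (z = 21.8): the cube is absent (z outside [0, 11]); the r=11.5 sphere at (11, 10) contributes a regular 32-gon of circumradius √(11.5²−7.8²) = 8.450 (perimeter = 2·32·8.450·sin(180°/32) = 53.01 mm); the sphere at (14.5, 16): section is a regular 32-gon, circumradius = √(r²−h²) = √(8²−6.3²) = 4.931 (perimeter = 2·32·4.931·sin(180°/32) = 30.93 mm); Taking the union: the regions partially overlap (shared area 47.48 mm²), so the edge portions inside another operand are dropped and the merged outline is re-measured after clipping — boundary = 58.18 mm. So its perimeter = 58.18 mm. Layer 218 is larger (58.18 vs 46.58 mm).

layer 218 (z = 21.8 mm)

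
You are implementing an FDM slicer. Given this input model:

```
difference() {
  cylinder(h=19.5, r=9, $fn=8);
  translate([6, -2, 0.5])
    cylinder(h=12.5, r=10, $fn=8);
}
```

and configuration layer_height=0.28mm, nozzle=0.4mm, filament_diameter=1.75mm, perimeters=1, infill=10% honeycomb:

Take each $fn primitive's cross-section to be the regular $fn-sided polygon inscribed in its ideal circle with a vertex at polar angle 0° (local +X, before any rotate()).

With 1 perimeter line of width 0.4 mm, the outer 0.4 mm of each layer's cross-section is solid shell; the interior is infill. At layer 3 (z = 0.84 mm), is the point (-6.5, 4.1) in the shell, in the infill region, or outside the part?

At z = 0.84 mm: the r=9 cylinder gives a regular 8-gon of circumradius 9 (constant along its height); the r=10 cylinder at (6, -2) gives a regular 8-gon of circumradius 10 (constant along its height); After the difference (first − rest): starting from the r=9 cylinder, the r=10 cylinder at (6, -2) partially overlaps it — only the 142.94 mm² overlap (of its 282.84 mm²) is removed, clipping the outline — 1 connected region. Overall, the cross-section is a single solid region. The nearest boundary edge runs (-9.00, 0.00)→(-6.36, 6.36); distance from the point to it = 0.74 mm. The point is inside the cross-section and 0.74 mm from the nearest boundary — more than the 0.4 mm shell width (1 × 0.4), so it's in the infill interior.

infill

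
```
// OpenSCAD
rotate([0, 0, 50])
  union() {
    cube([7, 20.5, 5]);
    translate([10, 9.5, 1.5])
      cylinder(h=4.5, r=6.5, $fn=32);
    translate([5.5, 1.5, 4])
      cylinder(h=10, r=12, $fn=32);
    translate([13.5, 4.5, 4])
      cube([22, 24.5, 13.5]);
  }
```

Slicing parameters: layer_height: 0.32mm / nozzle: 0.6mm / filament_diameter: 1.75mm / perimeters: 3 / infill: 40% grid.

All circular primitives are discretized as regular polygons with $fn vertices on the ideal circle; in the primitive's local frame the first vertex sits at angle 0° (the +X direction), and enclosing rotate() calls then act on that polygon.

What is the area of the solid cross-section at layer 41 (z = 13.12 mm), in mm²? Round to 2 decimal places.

975.60 mm²

At z = 13.12 mm: the cube is not intersected at this z (z outside [0, 5]); the cylinder at (10, 9.5) is not intersected at this z (z outside [1.5, 6]); the r=12 cylinder at (5.5, 1.5) gives a regular 32-gon of circumradius 12 (constant along its height) (area = (32/2)·12.000²·sin(360°/32) = 449.49 mm²); the cube at (13.5, 4.5) is present — its section is the full 22×24.5 rectangle (area 539.00 mm²); Merging all regions: the regions partially overlap — summed areas 988.49 mm² minus the doubly-counted overlap 12.89 mm² gives 975.60 mm² — area = 975.60 mm²; (whole slice rotated 50° about Z — lengths, areas and connectivity unchanged). Overall, the cross-section is a single solid region. Net area = 975.60 mm².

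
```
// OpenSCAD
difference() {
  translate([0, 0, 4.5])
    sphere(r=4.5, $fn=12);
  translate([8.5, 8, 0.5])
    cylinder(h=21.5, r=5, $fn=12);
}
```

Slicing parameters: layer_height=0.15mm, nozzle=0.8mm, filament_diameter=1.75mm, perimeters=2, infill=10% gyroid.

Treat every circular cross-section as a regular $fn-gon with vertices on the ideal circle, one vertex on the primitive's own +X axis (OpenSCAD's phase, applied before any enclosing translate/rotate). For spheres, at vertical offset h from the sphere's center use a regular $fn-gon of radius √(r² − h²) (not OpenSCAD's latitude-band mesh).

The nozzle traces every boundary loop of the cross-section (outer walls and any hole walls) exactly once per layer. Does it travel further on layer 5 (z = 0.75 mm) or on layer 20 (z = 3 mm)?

layer 20 (z = 3 mm)

Layer 5 (z = 0.75): the r=4.5 sphere slices to a regular 12-gon of circumradius 2.487 (√(r²−h²) with h=3.75 from center) (perimeter = 2·12·2.487·sin(180°/12) = 15.45 mm); the r=5 cylinder at (8.5, 8) gives a regular 12-gon of circumradius 5 (constant along its height) (perimeter = 2·12·5.000·sin(180°/12) = 31.06 mm); After the difference (first − rest): starting from the r=4.5 sphere, the r=5 cylinder at (8.5, 8) misses the remaining region (no effect) — boundary = 15.45 mm. So its perimeter = 15.45 mm. Layer 20 (z = 3): the sphere: section is a regular 12-gon, circumradius = √(r²−h²) = √(4.5²−1.5²) = 4.243 (perimeter = 2·12·4.243·sin(180°/12) = 26.35 mm); the r=5 cylinder at (8.5, 8) gives a regular 12-gon of circumradius 5 (constant along its height) (perimeter = 2·12·5.000·sin(180°/12) = 31.06 mm); Taking the first minus the rest: starting from the r=4.5 sphere, the r=5 cylinder at (8.5, 8) misses the remaining region (no effect) — boundary = 26.35 mm. So its perimeter = 26.35 mm. Layer 20 is larger (26.35 vs 15.45 mm).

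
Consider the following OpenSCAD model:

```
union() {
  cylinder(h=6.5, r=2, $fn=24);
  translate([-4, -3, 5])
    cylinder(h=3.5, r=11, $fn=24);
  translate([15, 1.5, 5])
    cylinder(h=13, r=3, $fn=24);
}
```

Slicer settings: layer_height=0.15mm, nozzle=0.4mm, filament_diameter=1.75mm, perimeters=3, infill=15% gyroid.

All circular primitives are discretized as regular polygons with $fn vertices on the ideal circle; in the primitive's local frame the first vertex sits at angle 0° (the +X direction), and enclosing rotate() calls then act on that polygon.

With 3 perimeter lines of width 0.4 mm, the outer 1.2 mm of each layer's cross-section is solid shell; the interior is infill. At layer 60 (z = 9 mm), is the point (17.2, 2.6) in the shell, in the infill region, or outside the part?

At z = 9 mm: the cylinder is not intersected at this z (z outside [0, 6.5]); the cylinder at (-4, -3) is absent (z outside [5, 8.5]); the r=3 cylinder at (15, 1.5) contributes a regular 24-gon of circumradius 3; Taking the union: only the r=3 cylinder at (15, 1.5) is present, so the union is just that shape — 1 connected region. Overall, the cross-section is a single solid region. The nearest boundary edge runs (17.90, 2.28)→(17.60, 3.00); distance from the point to it = 0.52 mm. The point is inside the cross-section, 0.52 mm from the nearest boundary — within the 1.2 mm shell band (3 × 0.4).

shell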